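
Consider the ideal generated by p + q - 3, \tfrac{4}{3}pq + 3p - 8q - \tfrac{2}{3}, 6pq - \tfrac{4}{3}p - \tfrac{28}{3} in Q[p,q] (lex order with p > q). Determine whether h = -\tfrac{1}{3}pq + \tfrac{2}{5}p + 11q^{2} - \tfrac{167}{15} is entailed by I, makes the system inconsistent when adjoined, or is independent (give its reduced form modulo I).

-\tfrac{1}{3}pq + \tfrac{2}{5}p + 11q^{2} - \tfrac{167}{15} lies in I (it reduces to 0).

First compute the reduced Gröbner basis of I by Buchberger's algorithm.
f_1 = p + q - 3, LT = p.
f_2 = \tfrac{4}{3}pq + 3p - 8q - \tfrac{2}{3}, LT = pq.
f_3 = 6pq - \tfrac{4}{3}p - \tfrac{28}{3}, LT = pq.

S(f_1,f_2): lcm = pq. S = -\tfrac{9}{4}p + q^{2} + 3q + \tfrac{1}{2}.
  reduce S modulo (f_1, f_2, f_3):
  remainder q^{2} + \tfrac{21}{4}q - \tfrac{25}{4} ≠ 0; add k_4 = q^{2} + \tfrac{21}{4}q - \tfrac{25}{4} to the basis.

S(f_1,f_3): lcm = pq. S = \tfrac{2}{9}p + q^{2} - 3q + \tfrac{14}{9}.
  reduce S modulo (f_1, f_2, f_3, k_4):
  remainder -\tfrac{305}{36}q + \tfrac{305}{36} ≠ 0; add k_5 = -\tfrac{305}{36}q + \tfrac{305}{36} to the basis.

The other S-polynomials (S(f_2,f_3), S(f_1,k_4), S(f_2,k_4), S(f_3,k_4), S(f_1,k_5), S(f_2,k_5), S(f_3,k_5), S(k_4,k_5)) all reduce to 0 modulo the current basis, so we have a Gröbner basis.
Inter-reduce: drop elements whose leading term is divisible by another's, tail-reduce, and make monic.
Reduced Gröbner basis: {p - 2, q - 1}.
Label its elements g_1 = p - 2, g_2 = q - 1.

Reduce h = -\tfrac{1}{3}pq + \tfrac{2}{5}p + 11q^{2} - \tfrac{167}{15} modulo G:
  leading term pq: subtract (-\tfrac{1}{3}q)·g_1 from -\tfrac{1}{3}pq + \tfrac{2}{5}p + 11q^{2} - \tfrac{167}{15} → \tfrac{2}{5}p + 11q^{2} - \tfrac{2}{3}q - \tfrac{167}{15}
  leading term p: subtract (\tfrac{2}{5})·g_1 from \tfrac{2}{5}p + 11q^{2} - \tfrac{2}{3}q - \tfrac{167}{15} → 11q^{2} - \tfrac{2}{3}q - \tfrac{31}{3}
  leading term q^{2}: subtract (11q)·g_2 from 11q^{2} - \tfrac{2}{3}q - \tfrac{31}{3} → \tfrac{31}{3}q - \tfrac{31}{3}
  leading term q: subtract (\tfrac{31}{3})·g_2 from \tfrac{31}{3}q - \tfrac{31}{3} → 0
  normal form = 0.
Since the normal form is 0, h ∈ I.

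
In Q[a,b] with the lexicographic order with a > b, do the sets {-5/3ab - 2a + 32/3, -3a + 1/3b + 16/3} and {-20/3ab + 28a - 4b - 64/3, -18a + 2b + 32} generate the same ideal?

Yes, the ideals are equal.

Equality of ideals is decidable: compute both reduced Gröbner bases (unique for the ordering) and check whether they agree.
Buchberger on the first generating set:
f_1 = -5/3ab - 2a + 32/3, LT = ab.
f_2 = -3a + 1/3b + 16/3, LT = a.

S(f_1,f_2): lcm = ab. S = 6/5a + 1/9b^2 + 16/9b - 32/5.
  leading term a: subtract (-2/5)·f_2 from 6/5a + 1/9b^2 + 16/9b - 32/5 → 1/9b^2 + 86/45b - 64/15
  leading term b^2: no divisor's leading term divides it; move 1/9b^2 to the remainder.
  leading term b: no divisor's leading term divides it; move 86/45b to the remainder.
  leading term 1: no divisor's leading term divides it; move -64/15 to the remainder.
  remainder 1/9b^2 + 86/45b - 64/15 ≠ 0; add g_3 = 1/9b^2 + 86/45b - 64/15 to the basis.

S(f_1,g_3): lcm = ab^2. S = -16ab + 192/5a - 32/5b.
  leading term ab: subtract (48/5)·f_1 from -16ab + 192/5a - 32/5b → 288/5a - 32/5b - 512/5
  leading term a: subtract (-96/5)·f_2 from 288/5a - 32/5b - 512/5 → 0
  remainder 0.

S(f_2,g_3): leading monomials are coprime, so the S-polynomial reduces to 0 (Buchberger's first criterion).
Every S-polynomial of the final basis reduces to 0, so we have a Gröbner basis.
Inter-reduce: drop elements whose leading term is divisible by another's, tail-reduce, and make monic.
Reduced Gröbner basis: {a - 1/9b - 16/9, b^2 + 86/5b - 192/5}.

Buchberger on the second generating set:
h_1 = -20/3ab + 28a - 4b - 64/3, LT = ab.
h_2 = -18a + 2b + 32, LT = a.

S(h_1,h_2): lcm = ab. S = -21/5a + 1/9b^2 + 107/45b + 16/5.
  leading term a: subtract (7/30)·h_2 from -21/5a + 1/9b^2 + 107/45b + 16/5 → 1/9b^2 + 86/45b - 64/15
  leading term b^2: no divisor's leading term divides it; move 1/9b^2 to the remainder.
  leading term b: no divisor's leading term divides it; move 86/45b to the remainder.
  leading term 1: no divisor's leading term divides it; move -64/15 to the remainder.
  remainder 1/9b^2 + 86/45b - 64/15 ≠ 0; add k_3 = 1/9b^2 + 86/45b - 64/15 to the basis.

S(h_1,k_3): lcm = ab^2. S = -107/5ab + 192/5a + 3/5b^2 + 16/5b.
  leading term ab: subtract (321/100)·h_1 from -107/5ab + 192/5a + 3/5b^2 + 16/5b → -1287/25a + 3/5b^2 + 401/25b + 1712/25
  leading term a: subtract (143/50)·h_2 from -1287/25a + 3/5b^2 + 401/25b + 1712/25 → 3/5b^2 + 258/25b - 576/25
  leading term b^2: subtract (27/5)·k_3 from 3/5b^2 + 258/25b - 576/25 → 0
  remainder 0.

S(h_2,k_3): leading monomials are coprime, so the S-polynomial reduces to 0 (Buchberger's first criterion).
Every S-polynomial of the final basis reduces to 0, so we have a Gröbner basis.
Inter-reduce: drop elements whose leading term is divisible by another's, tail-reduce, and make monic.
Reduced Gröbner basis: {a - 1/9b - 16/9, b^2 + 86/5b - 192/5}.

Same reduced basis, so the two generating sets span the same ideal.
The choice of monomial ordering does not affect the verdict — as long as both bases are computed under the same ordering, their equality decides ideal equality.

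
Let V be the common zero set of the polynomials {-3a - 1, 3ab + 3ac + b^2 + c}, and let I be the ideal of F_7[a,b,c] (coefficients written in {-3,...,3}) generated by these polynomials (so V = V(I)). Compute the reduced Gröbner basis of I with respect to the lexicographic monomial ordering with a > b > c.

G = {a - 2, b^2 - b}

f_1 = -3a - 1, LT = a.
f_2 = 3ab + 3ac + b^2 + c, LT = ab.

S(f_1,f_2): lcm = ab. S = -ac + 2b^2 - 2b + 2c.
  reduce S modulo (f_1, f_2):
  remainder 2b^2 - 2b ≠ 0; add g_3 = 2b^2 - 2b to the basis.

The other S-polynomials (S(f_1,g_3), S(f_2,g_3)) all reduce to 0 modulo the current basis, so we have a Gröbner basis.
Inter-reduce: drop elements whose leading term is divisible by another's, tail-reduce, and make monic.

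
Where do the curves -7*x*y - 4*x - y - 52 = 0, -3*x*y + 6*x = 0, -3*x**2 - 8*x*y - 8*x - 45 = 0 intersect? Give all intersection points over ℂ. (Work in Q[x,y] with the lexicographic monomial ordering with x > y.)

Compute a lex Gröbner basis by Buchberger's algorithm.
f_1 = -7*x*y - 4*x - y - 52, LT = x*y.
f_2 = -3*x*y + 6*x, LT = x*y.
f_3 = -3*x**2 - 8*x*y - 8*x - 45, LT = x**2.

S(f_1,f_2): lcm = x*y. S = 18/7*x + 1/7*y + 52/7.
  leading term x: no divisor's leading term divides it; move 18/7*x to the remainder.
  leading term y: no divisor's leading term divides it; move 1/7*y to the remainder.
  leading term 1: no divisor's leading term divides it; move 52/7 to the remainder.
  remainder 18/7*x + 1/7*y + 52/7 ≠ 0; add h_4 = 18/7*x + 1/7*y + 52/7 to the basis.

S(f_1,f_3): lcm = x**2*y. S = 4/7*x**2 - 8/3*x*y**2 - 53/21*x*y + 52/7*x - 15*y.
  leading term x**2: subtract (-4/21)·f_3 from 4/7*x**2 - 8/3*x*y**2 - 53/21*x*y + 52/7*x - 15*y → -8/3*x*y**2 - 85/21*x*y + 124/21*x - 15*y - 60/7
  leading term x*y**2: subtract (8/21*y)·f_1 from -8/3*x*y**2 - 85/21*x*y + 124/21*x - 15*y - 60/7 → -53/21*x*y + 124/21*x + 8/21*y**2 + 101/21*y - 60/7
  leading term x*y: subtract (53/147)·f_1 from -53/21*x*y + 124/21*x + 8/21*y**2 + 101/21*y - 60/7 → 360/49*x + 8/21*y**2 + 760/147*y + 1496/147
  leading term x: subtract (20/7)·h_4 from 360/49*x + 8/21*y**2 + 760/147*y + 1496/147 → 8/21*y**2 + 100/21*y - 232/21
  leading term y**2: no divisor's leading term divides it; move 8/21*y**2 to the remainder.
  leading term y: no divisor's leading term divides it; move 100/21*y to the remainder.
  leading term 1: no divisor's leading term divides it; move -232/21 to the remainder.
  remainder 8/21*y**2 + 100/21*y - 232/21 ≠ 0; add h_5 = 8/21*y**2 + 100/21*y - 232/21 to the basis.

S(f_2,f_3): lcm = x**2*y. S = -2*x**2 - 8/3*x*y**2 - 8/3*x*y - 15*y.
  leading term x**2: subtract (2/3)·f_3 from -2*x**2 - 8/3*x*y**2 - 8/3*x*y - 15*y → -8/3*x*y**2 + 8/3*x*y + 16/3*x - 15*y + 30
  leading term x*y**2: subtract (8/21*y)·f_1 from -8/3*x*y**2 + 8/3*x*y + 16/3*x - 15*y + 30 → 88/21*x*y + 16/3*x + 8/21*y**2 + 101/21*y + 30
  leading term x*y: subtract (-88/147)·f_1 from 88/21*x*y + 16/3*x + 8/21*y**2 + 101/21*y + 30 → 144/49*x + 8/21*y**2 + 619/147*y - 166/147
  leading term x: subtract (8/7)·h_4 from 144/49*x + 8/21*y**2 + 619/147*y - 166/147 → 8/21*y**2 + 85/21*y - 202/21
  leading term y**2: subtract (1)·h_5 from 8/21*y**2 + 85/21*y - 202/21 → -5/7*y + 10/7
  leading term y: no divisor's leading term divides it; move -5/7*y to the remainder.
  leading term 1: no divisor's leading term divides it; move 10/7 to the remainder.
  remainder -5/7*y + 10/7 ≠ 0; add h_6 = -5/7*y + 10/7 to the basis.

S(f_1,h_4): lcm = x*y. S = 4/7*x - 1/18*y**2 - 173/63*y + 52/7.
  leading term x: subtract (2/9)·h_4 from 4/7*x - 1/18*y**2 - 173/63*y + 52/7 → -1/18*y**2 - 25/9*y + 52/9
  leading term y**2: subtract (-7/48)·h_5 from -1/18*y**2 - 25/9*y + 52/9 → -25/12*y + 25/6
  leading term y: subtract (35/12)·h_6 from -25/12*y + 25/6 → 0
  remainder 0.

S(f_2,h_4): lcm = x*y. S = -2*x - 1/18*y**2 - 26/9*y.
  leading term x: subtract (-7/9)·h_4 from -2*x - 1/18*y**2 - 26/9*y → -1/18*y**2 - 25/9*y + 52/9
  leading term y**2: subtract (-7/48)·h_5 from -1/18*y**2 - 25/9*y + 52/9 → -25/12*y + 25/6
  leading term y: subtract (35/12)·h_6 from -25/12*y + 25/6 → 0
  remainder 0.

S(f_3,h_4): lcm = x**2. S = 47/18*x*y - 2/9*x + 15.
  leading term x*y: subtract (-47/126)·f_1 from 47/18*x*y - 2/9*x + 15 → -12/7*x - 47/126*y - 277/63
  leading term x: subtract (-2/3)·h_4 from -12/7*x - 47/126*y - 277/63 → -5/18*y + 5/9
  leading term y: subtract (7/18)·h_6 from -5/18*y + 5/9 → 0
  remainder 0.

S(f_1,h_5): lcm = x*y**2. S = -167/14*x*y + 29*x + 1/7*y**2 + 52/7*y.
  leading term x*y: subtract (167/98)·f_1 from -167/14*x*y + 29*x + 1/7*y**2 + 52/7*y → 1755/49*x + 1/7*y**2 + 895/98*y + 4342/49
  leading term x: subtract (195/14)·h_4 from 1755/49*x + 1/7*y**2 + 895/98*y + 4342/49 → 1/7*y**2 + 50/7*y - 104/7
  leading term y**2: subtract (3/8)·h_5 from 1/7*y**2 + 50/7*y - 104/7 → 75/14*y - 75/7
  leading term y: subtract (-15/2)·h_6 from 75/14*y - 75/7 → 0
  remainder 0.

S(f_2,h_5): lcm = x*y**2. S = -29/2*x*y + 29*x.
  leading term x*y: subtract (29/14)·f_1 from -29/2*x*y + 29*x → 261/7*x + 29/14*y + 754/7
  leading term x: subtract (29/2)·h_4 from 261/7*x + 29/14*y + 754/7 → 0
  remainder 0.

S(f_3,h_5): leading monomials are coprime, so the S-polynomial reduces to 0 (Buchberger's first criterion).
S(h_4,h_5): leading monomials are coprime, so the S-polynomial reduces to 0 (Buchberger's first criterion).
S(f_1,h_6): lcm = x*y. S = 18/7*x + 1/7*y + 52/7.
  leading term x: subtract (1)·h_4 from 18/7*x + 1/7*y + 52/7 → 0
  remainder 0.

S(f_2,h_6): lcm = x*y. S = 0.
  remainder 0.

S(f_3,h_6): leading monomials are coprime, so the S-polynomial reduces to 0 (Buchberger's first criterion).
S(h_4,h_6): leading monomials are coprime, so the S-polynomial reduces to 0 (Buchberger's first criterion).
S(h_5,h_6): lcm = y**2. S = 29/2*y - 29.
  leading term y: subtract (-203/10)·h_6 from 29/2*y - 29 → 0
  remainder 0.

Every S-polynomial of the final basis reduces to 0, so we have a Gröbner basis.
Inter-reduce: drop elements whose leading term is divisible by another's, tail-reduce, and make monic.
Reduced Gröbner basis: {x + 3, y - 2}.

A lex Gröbner basis eliminates variables successively. Here y - 2 depends only on y, with roots {2}; lifting each root through the earlier basis elements recovers the full solutions.
  y = 2: the earlier basis element becomes x + 3 = 0, giving x = -3 — point (-3, 2).
Each listed point satisfies every original equation (direct substitution).

{(-3, 2)}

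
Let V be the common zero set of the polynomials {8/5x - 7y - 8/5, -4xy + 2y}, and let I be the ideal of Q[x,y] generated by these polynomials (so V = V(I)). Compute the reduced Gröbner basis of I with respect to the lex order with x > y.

G = {x - 35/8y - 1, y^2 + 4/35y}

f_1 = 8/5x - 7y - 8/5, LT = x.
f_2 = -4xy + 2y, LT = xy.

S(f_1,f_2): lcm = xy. S = -35/8y^2 - 1/2y.
  leading term y^2: no divisor's leading term divides it; move -35/8y^2 to the remainder.
  leading term y: no divisor's leading term divides it; move -1/2y to the remainder.
  remainder -35/8y^2 - 1/2y ≠ 0; add g_3 = -35/8y^2 - 1/2y to the basis.

The other S-polynomials (S(f_1,g_3), S(f_2,g_3)) all reduce to 0 modulo the current basis, so we have a Gröbner basis.
Inter-reduce: drop elements whose leading term is divisible by another's, tail-reduce, and make monic.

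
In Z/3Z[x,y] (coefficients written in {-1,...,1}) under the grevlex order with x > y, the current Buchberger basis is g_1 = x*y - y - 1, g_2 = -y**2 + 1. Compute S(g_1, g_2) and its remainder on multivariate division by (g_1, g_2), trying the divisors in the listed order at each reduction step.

lcm(LM(g_1), LM(g_2)) = x*y**2.
S = (lcm/LT(g_1))·g_1 − (lcm/LT(g_2))·g_2 = -y**2 + x - y.
Reduce S modulo (g_1, g_2) in that order:
  leading term y**2: subtract (1)·g_2 from -y**2 + x - y → x - y - 1
  leading term x: no divisor's leading term divides it; move x to the remainder.
  leading term y: no divisor's leading term divides it; move -y to the remainder.
  leading term 1: no divisor's leading term divides it; move -1 to the remainder.
The remainder x - y - 1 is nonzero, so it would be added as the next basis element.

S(g_1, g_2) = -y**2 + x - y; remainder on division = x - y - 1.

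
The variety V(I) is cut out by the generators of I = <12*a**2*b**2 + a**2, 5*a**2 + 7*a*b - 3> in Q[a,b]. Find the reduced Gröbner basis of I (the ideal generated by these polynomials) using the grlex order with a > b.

G = {a**2 + 7/5*a*b - 3/5, b**2 + 1/12}

f_1 = 12*a**2*b**2 + a**2, LT = a**2*b**2.
f_2 = 5*a**2 + 7*a*b - 3, LT = a**2.

S(f_1,f_2): lcm = a**2*b**2. S = -7/5*a*b**3 + 1/12*a**2 + 3/5*b**2.
  leading term a*b**3: no divisor's leading term divides it; move -7/5*a*b**3 to the remainder.
  leading term a**2: subtract (1/60)·f_2 from 1/12*a**2 + 3/5*b**2 → -7/60*a*b + 3/5*b**2 + 1/20
  leading term a*b: no divisor's leading term divides it; move -7/60*a*b to the remainder.
  leading term b**2: no divisor's leading term divides it; move 3/5*b**2 to the remainder.
  leading term 1: no divisor's leading term divides it; move 1/20 to the remainder.
  remainder -7/5*a*b**3 - 7/60*a*b + 3/5*b**2 + 1/20 ≠ 0; add g_3 = -7/5*a*b**3 - 7/60*a*b + 3/5*b**2 + 1/20 to the basis.

S(f_1,g_3): lcm = a**2*b**3. S = 3/7*a*b**2 + 1/28*a.
  leading term a*b**2: no divisor's leading term divides it; move 3/7*a*b**2 to the remainder.
  leading term a: no divisor's leading term divides it; move 1/28*a to the remainder.
  remainder 3/7*a*b**2 + 1/28*a ≠ 0; add g_4 = 3/7*a*b**2 + 1/28*a to the basis.

S(f_2,g_3): lcm = a**2*b**3. S = 7/5*a*b**4 - 1/12*a**2*b + 3/7*a*b**2 - 3/5*b**3 + 1/28*a.
  leading term a*b**4: subtract (-b)·g_3 from 7/5*a*b**4 - 1/12*a**2*b + 3/7*a*b**2 - 3/5*b**3 + 1/28*a → -1/12*a**2*b + 131/420*a*b**2 + 1/28*a + 1/20*b
  leading term a**2*b: subtract (-1/60*b)·f_2 from -1/12*a**2*b + 131/420*a*b**2 + 1/28*a + 1/20*b → 3/7*a*b**2 + 1/28*a
  leading term a*b**2: subtract (1)·g_4 from 3/7*a*b**2 + 1/28*a → 0
  remainder 0.

S(f_1,g_4): lcm = a**2*b**2. S = 0.
  remainder 0.

S(f_2,g_4): lcm = a**2*b**2. S = 7/5*a*b**3 - 1/12*a**2 - 3/5*b**2.
  leading term a*b**3: subtract (-1)·g_3 from 7/5*a*b**3 - 1/12*a**2 - 3/5*b**2 → -1/12*a**2 - 7/60*a*b + 1/20
  leading term a**2: subtract (-1/60)·f_2 from -1/12*a**2 - 7/60*a*b + 1/20 → 0
  remainder 0.

S(g_3,g_4): lcm = a*b**3. S = -3/7*b**2 - 1/28.
  leading term b**2: no divisor's leading term divides it; move -3/7*b**2 to the remainder.
  leading term 1: no divisor's leading term divides it; move -1/28 to the remainder.
  remainder -3/7*b**2 - 1/28 ≠ 0; add g_5 = -3/7*b**2 - 1/28 to the basis.

S(f_1,g_5): lcm = a**2*b**2. S = 0.
  remainder 0.

S(f_2,g_5): leading monomials are coprime, so the S-polynomial reduces to 0 (Buchberger's first criterion).
S(g_3,g_5): lcm = a*b**3. S = -3/7*b**2 - 1/28.
  leading term b**2: subtract (1)·g_5 from -3/7*b**2 - 1/28 → 0
  remainder 0.

S(g_4,g_5): lcm = a*b**2. S = 0.
  remainder 0.

Every S-polynomial of the final basis reduces to 0, so we have a Gröbner basis.
Inter-reduce: drop elements whose leading term is divisible by another's, tail-reduce, and make monic.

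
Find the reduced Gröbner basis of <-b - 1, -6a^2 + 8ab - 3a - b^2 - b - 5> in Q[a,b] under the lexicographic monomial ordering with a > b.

G = {a^2 + 11/6a + 5/6, b + 1}

f_1 = -b - 1, LT = b.
f_2 = -6a^2 + 8ab - 3a - b^2 - b - 5, LT = a^2.

The S-polynomials (S(f_1,f_2)) all reduce to 0 modulo the current basis, so we have a Gröbner basis.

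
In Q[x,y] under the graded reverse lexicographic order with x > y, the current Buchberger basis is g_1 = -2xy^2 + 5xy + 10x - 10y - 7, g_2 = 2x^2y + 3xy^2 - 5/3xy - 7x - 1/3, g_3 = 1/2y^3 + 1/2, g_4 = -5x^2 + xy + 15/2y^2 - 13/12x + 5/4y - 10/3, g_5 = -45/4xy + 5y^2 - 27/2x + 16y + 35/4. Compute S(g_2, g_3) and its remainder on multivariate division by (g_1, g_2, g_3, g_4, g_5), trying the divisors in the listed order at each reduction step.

S(g_2, g_3) = 3/2xy^4 - 5/6xy^3 - 7/2xy^2 - x^2 - 1/6y^2; remainder on division = -461/180y^2 + 277/50x - 5681/900y + 161/90.

lcm(LM(g_2), LM(g_3)) = x^2y^3.
S = (lcm/LT(g_2))·g_2 − (lcm/LT(g_3))·g_3 = 3/2xy^4 - 5/6xy^3 - 7/2xy^2 - x^2 - 1/6y^2.
Reduce S modulo (g_1, g_2, g_3, g_4, g_5) in that order:
  leading term xy^4: subtract (-3/4y^2)·g_1 from 3/2xy^4 - 5/6xy^3 - 7/2xy^2 - x^2 - 1/6y^2 → 35/12xy^3 + 4xy^2 - 15/2y^3 - x^2 - 65/12y^2
  leading term xy^3: subtract (-35/24y)·g_1 from 35/12xy^3 + 4xy^2 - 15/2y^3 - x^2 - 65/12y^2 → 271/24xy^2 - 15/2y^3 - x^2 + 175/12xy - 20y^2 - 245/24y
  leading term xy^2: subtract (-271/48)·g_1 from 271/24xy^2 - 15/2y^3 - x^2 + 175/12xy - 20y^2 - 245/24y → -15/2y^3 - x^2 + 685/16xy - 20y^2 + 1355/24x - 200/3y - 1897/48
  leading term y^3: subtract (-15)·g_3 from -15/2y^3 - x^2 + 685/16xy - 20y^2 + 1355/24x - 200/3y - 1897/48 → -x^2 + 685/16xy - 20y^2 + 1355/24x - 200/3y - 1537/48
  leading term x^2: subtract (1/5)·g_4 from -x^2 + 685/16xy - 20y^2 + 1355/24x - 200/3y - 1537/48 → 3409/80xy - 43/2y^2 + 2267/40x - 803/12y - 1505/48
  leading term xy: subtract (-3409/900)·g_5 from 3409/80xy - 43/2y^2 + 2267/40x - 803/12y - 1505/48 → -461/180y^2 + 277/50x - 5681/900y + 161/90
  leading term y^2: no divisor's leading term divides it; move -461/180y^2 to the remainder.
  leading term x: no divisor's leading term divides it; move 277/50x to the remainder.
  leading term y: no divisor's leading term divides it; move -5681/900y to the remainder.
  leading term 1: no divisor's leading term divides it; move 161/90 to the remainder.
The remainder -461/180y^2 + 277/50x - 5681/900y + 161/90 is nonzero, so it would be added as the next basis element.
This is the inner loop of Buchberger's algorithm — each nonzero remainder becomes a new basis element.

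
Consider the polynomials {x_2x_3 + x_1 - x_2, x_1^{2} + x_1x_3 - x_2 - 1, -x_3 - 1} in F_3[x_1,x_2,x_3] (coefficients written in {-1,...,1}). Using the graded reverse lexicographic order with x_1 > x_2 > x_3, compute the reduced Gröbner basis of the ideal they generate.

G = {x_2^{2} - 1, x_1 + x_2, x_3 + 1}

f_1 = x_2x_3 + x_1 - x_2, LT = x_2x_3.
f_2 = x_1^{2} + x_1x_3 - x_2 - 1, LT = x_1^{2}.
f_3 = -x_3 - 1, LT = x_3.

S(f_1,f_3): lcm = x_2x_3. S = x_1 + x_2.
  reduce S modulo (f_1, f_2, f_3):
  remainder x_1 + x_2 ≠ 0; add g_4 = x_1 + x_2 to the basis.

S(f_2,g_4): lcm = x_1^{2}. S = -x_1x_2 + x_1x_3 - x_2 - 1.
  reduce S modulo (f_1, f_2, f_3, g_4):
  remainder x_2^{2} - 1 ≠ 0; add g_5 = x_2^{2} - 1 to the basis.

The other S-polynomials (S(f_1,f_2), S(f_2,f_3), S(f_1,g_4), S(f_3,g_4), S(f_1,g_5), S(f_2,g_5), S(f_3,g_5), S(g_4,g_5)) all reduce to 0 modulo the current basis, so we have a Gröbner basis.
Inter-reduce: drop elements whose leading term is divisible by another's, tail-reduce, and make monic.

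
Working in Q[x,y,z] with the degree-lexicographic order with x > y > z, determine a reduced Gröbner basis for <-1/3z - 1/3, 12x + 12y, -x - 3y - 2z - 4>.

This is the nonlinear analogue of row-reducing a linear system.

f_1 = -1/3z - 1/3, LT = z.
f_2 = 12x + 12y, LT = x.
f_3 = -x - 3y - 2z - 4, LT = x.

S(f_1,f_2): leading monomials are coprime, so the S-polynomial reduces to 0 (Buchberger's first criterion).
S(f_1,f_3): leading monomials are coprime, so the S-polynomial reduces to 0 (Buchberger's first criterion).
S(f_2,f_3): lcm = x. S = -2y - 2z - 4.
  leading term y: no divisor's leading term divides it; move -2y to the remainder.
  leading term z: subtract (6)·f_1 from -2z - 4 → -2
  leading term 1: no divisor's leading term divides it; move -2 to the remainder.
  remainder -2y - 2 ≠ 0; add g_4 = -2y - 2 to the basis.

S(f_1,g_4): leading monomials are coprime, so the S-polynomial reduces to 0 (Buchberger's first criterion).
S(f_2,g_4): leading monomials are coprime, so the S-polynomial reduces to 0 (Buchberger's first criterion).
S(f_3,g_4): leading monomials are coprime, so the S-polynomial reduces to 0 (Buchberger's first criterion).
Every S-polynomial of the final basis reduces to 0, so we have a Gröbner basis.
Inter-reduce: drop elements whose leading term is divisible by another's, tail-reduce, and make monic.

G = {x - 1, y + 1, z + 1}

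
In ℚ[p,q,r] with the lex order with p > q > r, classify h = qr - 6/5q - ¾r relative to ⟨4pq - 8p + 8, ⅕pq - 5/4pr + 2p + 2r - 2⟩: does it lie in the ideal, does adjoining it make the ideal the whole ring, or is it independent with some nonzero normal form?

qr - 6/5q - ¾r lies in I (it reduces to 0).

First compute the reduced Gröbner basis of I by Buchberger's algorithm.
f_1 = 4pq - 8p + 8, LT = pq.
f_2 = ⅕pq - 5/4pr + 2p + 2r - 2, LT = pq.

S(f_1,f_2): lcm = pq. S = 25/4pr - 12p - 10r + 12.
  reduce S modulo (f_1, f_2):
  remainder 25/4pr - 12p - 10r + 12 ≠ 0; add k_3 = 25/4pr - 12p - 10r + 12 to the basis.

S(f_1,k_3): lcm = pqr. S = 48/25pq - 2pr + 8/5qr - 48/25q + 2r.
  reduce S modulo (f_1, f_2, k_3):
  remainder 8/5qr - 48/25q - 6/5r ≠ 0; add k_4 = 8/5qr - 48/25q - 6/5r to the basis.

The other S-polynomials (S(f_2,k_3), S(f_1,k_4), S(f_2,k_4), S(k_3,k_4)) all reduce to 0 modulo the current basis, so we have a Gröbner basis.
Inter-reduce: drop elements whose leading term is divisible by another's, tail-reduce, and make monic.
Reduced Gröbner basis: {pq - 2p + 2, pr - 48/25p - 8/5r + 48/25, qr - 6/5q - ¾r}.
Label its elements g_1 = pq - 2p + 2, g_2 = pr - 48/25p - 8/5r + 48/25, g_3 = qr - 6/5q - ¾r.

Reduce h = qr - 6/5q - ¾r modulo G:
  leading term qr: subtract (1)·g_3 from qr - 6/5q - ¾r → 0
  normal form = 0.
Since the normal form is 0, h ∈ I.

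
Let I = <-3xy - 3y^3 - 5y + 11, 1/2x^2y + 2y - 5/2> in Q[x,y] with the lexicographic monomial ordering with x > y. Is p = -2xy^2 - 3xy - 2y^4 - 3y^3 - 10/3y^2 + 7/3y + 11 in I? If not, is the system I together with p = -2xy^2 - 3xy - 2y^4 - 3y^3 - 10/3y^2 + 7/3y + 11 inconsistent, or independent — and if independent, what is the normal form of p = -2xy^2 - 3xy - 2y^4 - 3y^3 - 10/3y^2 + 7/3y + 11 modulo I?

-2xy^2 - 3xy - 2y^4 - 3y^3 - 10/3y^2 + 7/3y + 11 lies in I (it reduces to 0).

First compute the reduced Gröbner basis of I by Buchberger's algorithm.
f_1 = -3xy - 3y^3 - 5y + 11, LT = xy.
f_2 = 1/2x^2y + 2y - 5/2, LT = x^2y.

S(f_1,f_2): lcm = x^2y. S = xy^3 + 5/3xy - 11/3x - 4y + 5.
  reduce S modulo (f_1, f_2):
  remainder -11/3x - y^5 - 10/3y^3 + 11/3y^2 - 61/9y + 100/9 ≠ 0; add h_3 = -11/3x - y^5 - 10/3y^3 + 11/3y^2 - 61/9y + 100/9 to the basis.

S(f_1,h_3): lcm = xy. S = -3/11y^6 - 10/11y^4 + 2y^3 - 61/33y^2 + 155/33y - 11/3.
  reduce S modulo (f_1, f_2, h_3):
  remainder -3/11y^6 - 10/11y^4 + 2y^3 - 61/33y^2 + 155/33y - 11/3 ≠ 0; add h_4 = -3/11y^6 - 10/11y^4 + 2y^3 - 61/33y^2 + 155/33y - 11/3 to the basis.

The other S-polynomials (S(f_2,h_3), S(f_1,h_4), S(f_2,h_4), S(h_3,h_4)) all reduce to 0 modulo the current basis, so we have a Gröbner basis.
Inter-reduce: drop elements whose leading term is divisible by another's, tail-reduce, and make monic.
Reduced Gröbner basis: {x + 3/11y^5 + 10/11y^3 - y^2 + 61/33y - 100/33, y^6 + 10/3y^4 - 22/3y^3 + 61/9y^2 - 155/9y + 121/9}.
Label its elements g_1 = x + 3/11y^5 + 10/11y^3 - y^2 + 61/33y - 100/33, g_2 = y^6 + 10/3y^4 - 22/3y^3 + 61/9y^2 - 155/9y + 121/9.

Reduce p = -2xy^2 - 3xy - 2y^4 - 3y^3 - 10/3y^2 + 7/3y + 11 modulo G:
  leading term xy^2: subtract (-2y^2)·g_1 from -2xy^2 - 3xy - 2y^4 - 3y^3 - 10/3y^2 + 7/3y + 11 → -3xy + 6/11y^7 + 20/11y^5 - 4y^4 + 23/33y^3 - 310/33y^2 + 7/3y + 11
  leading term xy: subtract (-3y)·g_1 from -3xy + 6/11y^7 + 20/11y^5 - 4y^4 + 23/33y^3 - 310/33y^2 + 7/3y + 11 → 6/11y^7 + 9/11y^6 + 20/11y^5 - 14/11y^4 - 76/33y^3 - 127/33y^2 - 223/33y + 11
  leading term y^7: subtract (6/11y)·g_2 from 6/11y^7 + 9/11y^6 + 20/11y^5 - 14/11y^4 - 76/33y^3 - 127/33y^2 - 223/33y + 11 → 9/11y^6 + 30/11y^4 - 6y^3 + 61/11y^2 - 155/11y + 11
  leading term y^6: subtract (9/11)·g_2 from 9/11y^6 + 30/11y^4 - 6y^3 + 61/11y^2 - 155/11y + 11 → 0
  normal form = 0.
Since the normal form is 0, p ∈ I.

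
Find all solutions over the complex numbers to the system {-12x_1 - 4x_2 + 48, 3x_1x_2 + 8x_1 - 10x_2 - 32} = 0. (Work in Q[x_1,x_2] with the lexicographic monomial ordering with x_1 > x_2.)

{(38/9, -2/3), (4, 0)}

Compute a lex Gröbner basis by Buchberger's algorithm.
f_1 = -12x_1 - 4x_2 + 48, LT = x_1.
f_2 = 3x_1x_2 + 8x_1 - 10x_2 - 32, LT = x_1x_2.

S(f_1,f_2): lcm = x_1x_2. S = -8/3x_1 + 1/3x_2^2 - 2/3x_2 + 32/3.
  leading term x_1: subtract (2/9)·f_1 from -8/3x_1 + 1/3x_2^2 - 2/3x_2 + 32/3 → 1/3x_2^2 + 2/9x_2
  leading term x_2^2: no divisor's leading term divides it; move 1/3x_2^2 to the remainder.
  leading term x_2: no divisor's leading term divides it; move 2/9x_2 to the remainder.
  remainder 1/3x_2^2 + 2/9x_2 ≠ 0; add h_3 = 1/3x_2^2 + 2/9x_2 to the basis.

The other S-polynomials (S(f_1,h_3), S(f_2,h_3)) all reduce to 0 modulo the current basis, so we have a Gröbner basis.
Inter-reduce: drop elements whose leading term is divisible by another's, tail-reduce, and make monic.
Reduced Gröbner basis: {x_1 + 1/3x_2 - 4, x_2^2 + 2/3x_2}.

Elimination: the polynomial x_2^2 + 2/3x_2 lies in the elimination ideal for x_2, so x_2 ∈ {-2/3, 0}. For each such x_2, the remaining basis elements (now univariate) give the rest of the solution.
  x_2 = -2/3: the earlier basis element becomes x_1 - 38/9 = 0, giving x_1 = 38/9 — point (38/9, -2/3).
  x_2 = 0: the earlier basis element becomes x_1 - 4 = 0, giving x_1 = 4 — point (4, 0).
Check: every point annihilates each of the original generators.
A lex Gröbner basis triangularizes the system, enabling back-substitution.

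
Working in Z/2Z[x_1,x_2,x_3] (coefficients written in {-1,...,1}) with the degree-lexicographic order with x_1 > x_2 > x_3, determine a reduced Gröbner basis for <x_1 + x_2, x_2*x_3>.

G = {x_2*x_3, x_1 + x_2}

Buchberger's algorithm terminates because the ascending chain of leading-term ideals stabilizes.

f_1 = x_1 + x_2, LT = x_1.
f_2 = x_2*x_3, LT = x_2*x_3.

The S-polynomials (S(f_1,f_2)) all reduce to 0 modulo the current basis, so we have a Gröbner basis.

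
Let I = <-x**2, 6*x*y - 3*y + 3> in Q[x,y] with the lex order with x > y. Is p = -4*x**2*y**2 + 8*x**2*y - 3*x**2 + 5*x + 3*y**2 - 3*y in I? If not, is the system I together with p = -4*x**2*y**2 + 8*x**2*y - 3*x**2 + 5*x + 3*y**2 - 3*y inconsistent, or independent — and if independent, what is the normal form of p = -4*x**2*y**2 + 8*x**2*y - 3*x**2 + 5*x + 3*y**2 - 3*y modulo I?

First compute the reduced Gröbner basis of I by Buchberger's algorithm.
f_1 = -x**2, LT = x**2.
f_2 = 6*x*y - 3*y + 3, LT = x*y.

S(f_1,f_2): lcm = x**2*y. S = 1/2*x*y - 1/2*x.
  leading term x*y: subtract (1/12)·f_2 from 1/2*x*y - 1/2*x → -1/2*x + 1/4*y - 1/4
  leading term x: no divisor's leading term divides it; move -1/2*x to the remainder.
  leading term y: no divisor's leading term divides it; move 1/4*y to the remainder.
  leading term 1: no divisor's leading term divides it; move -1/4 to the remainder.
  remainder -1/2*x + 1/4*y - 1/4 ≠ 0; add h_3 = -1/2*x + 1/4*y - 1/4 to the basis.

S(f_2,h_3): lcm = x*y. S = 1/2*y**2 - y + 1/2.
  leading term y**2: no divisor's leading term divides it; move 1/2*y**2 to the remainder.
  leading term y: no divisor's leading term divides it; move -y to the remainder.
  leading term 1: no divisor's leading term divides it; move 1/2 to the remainder.
  remainder 1/2*y**2 - y + 1/2 ≠ 0; add h_4 = 1/2*y**2 - y + 1/2 to the basis.

The other S-polynomials (S(f_1,h_3), S(f_1,h_4), S(f_2,h_4), S(h_3,h_4)) all reduce to 0 modulo the current basis, so we have a Gröbner basis.
Inter-reduce: drop elements whose leading term is divisible by another's, tail-reduce, and make monic.
Reduced Gröbner basis: {x - 1/2*y + 1/2, y**2 - 2*y + 1}.
Label its elements g_1 = x - 1/2*y + 1/2, g_2 = y**2 - 2*y + 1.

Reduce p = -4*x**2*y**2 + 8*x**2*y - 3*x**2 + 5*x + 3*y**2 - 3*y modulo G:
  leading term x**2*y**2: subtract (-4*x*y**2)·g_1 from -4*x**2*y**2 + 8*x**2*y - 3*x**2 + 5*x + 3*y**2 - 3*y → 8*x**2*y - 3*x**2 - 2*x*y**3 + 2*x*y**2 + 5*x + 3*y**2 - 3*y
  leading term x**2*y: subtract (8*x*y)·g_1 from 8*x**2*y - 3*x**2 - 2*x*y**3 + 2*x*y**2 + 5*x + 3*y**2 - 3*y → -3*x**2 - 2*x*y**3 + 6*x*y**2 - 4*x*y + 5*x + 3*y**2 - 3*y
  leading term x**2: subtract (-3*x)·g_1 from -3*x**2 - 2*x*y**3 + 6*x*y**2 - 4*x*y + 5*x + 3*y**2 - 3*y → -2*x*y**3 + 6*x*y**2 - 11/2*x*y + 13/2*x + 3*y**2 - 3*y
  leading term x*y**3: subtract (-2*y**3)·g_1 from -2*x*y**3 + 6*x*y**2 - 11/2*x*y + 13/2*x + 3*y**2 - 3*y → 6*x*y**2 - 11/2*x*y + 13/2*x - y**4 + y**3 + 3*y**2 - 3*y
  leading term x*y**2: subtract (6*y**2)·g_1 from 6*x*y**2 - 11/2*x*y + 13/2*x - y**4 + y**3 + 3*y**2 - 3*y → -11/2*x*y + 13/2*x - y**4 + 4*y**3 - 3*y
  leading term x*y: subtract (-11/2*y)·g_1 from -11/2*x*y + 13/2*x - y**4 + 4*y**3 - 3*y → 13/2*x - y**4 + 4*y**3 - 11/4*y**2 - 1/4*y
  leading term x: subtract (13/2)·g_1 from 13/2*x - y**4 + 4*y**3 - 11/4*y**2 - 1/4*y → -y**4 + 4*y**3 - 11/4*y**2 + 3*y - 13/4
  leading term y**4: subtract (-y**2)·g_2 from -y**4 + 4*y**3 - 11/4*y**2 + 3*y - 13/4 → 2*y**3 - 7/4*y**2 + 3*y - 13/4
  leading term y**3: subtract (2*y)·g_2 from 2*y**3 - 7/4*y**2 + 3*y - 13/4 → 9/4*y**2 + y - 13/4
  leading term y**2: subtract (9/4)·g_2 from 9/4*y**2 + y - 13/4 → 11/2*y - 11/2
  leading term y: no divisor's leading term divides it; move 11/2*y to the remainder.
  leading term 1: no divisor's leading term divides it; move -11/2 to the remainder.
  normal form = 11/2*y - 11/2.
The normal form is nonzero, so p ∉ I. Since p minus its normal form lies in I, I + (p) = I + (r) where r = 11/2*y - 11/2; decide whether this ideal is the whole ring.
Run Buchberger on G together with r (pairs among the g_i already reduce to 0 since G is a Gröbner basis):
g_1 = x - 1/2*y + 1/2, LT = x.
g_2 = y**2 - 2*y + 1, LT = y**2.
r = 11/2*y - 11/2, LT = y.

The S-polynomials (S(g_1,g_2), S(g_1,r), S(g_2,r)) all reduce to 0 modulo the current basis, so we have a Gröbner basis.
Inter-reduce: drop elements whose leading term is divisible by another's, tail-reduce, and make monic.
Reduced Gröbner basis: {x, y - 1}.
The reduced Gröbner basis of I + (p) is {x, y - 1} ≠ {1}, a proper ideal, so the enlarged system stays consistent: p is independent of I, with normal form 11/2*y - 11/2.

-4*x**2*y**2 + 8*x**2*y - 3*x**2 + 5*x + 3*y**2 - 3*y is independent of I; its normal form modulo I is 11/2*y - 11/2.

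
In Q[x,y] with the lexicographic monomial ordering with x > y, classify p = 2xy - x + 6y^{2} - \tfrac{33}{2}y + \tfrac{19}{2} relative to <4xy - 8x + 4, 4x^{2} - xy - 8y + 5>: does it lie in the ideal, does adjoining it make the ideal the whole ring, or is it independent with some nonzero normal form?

First compute the reduced Gröbner basis of I by Buchberger's algorithm.
f_1 = 4xy - 8x + 4, LT = xy.
f_2 = 4x^{2} - xy - 8y + 5, LT = x^{2}.

S(f_1,f_2): lcm = x^{2}y. S = -2x^{2} + \tfrac{1}{4}xy^{2} + x + 2y^{2} - \tfrac{5}{4}y.
  leading term x^{2}: subtract (-\tfrac{1}{2})·f_2 from -2x^{2} + \tfrac{1}{4}xy^{2} + x + 2y^{2} - \tfrac{5}{4}y → \tfrac{1}{4}xy^{2} - \tfrac{1}{2}xy + x + 2y^{2} - \tfrac{21}{4}y + \tfrac{5}{2}
  leading term xy^{2}: subtract (\tfrac{1}{16}y)·f_1 from \tfrac{1}{4}xy^{2} - \tfrac{1}{2}xy + x + 2y^{2} - \tfrac{21}{4}y + \tfrac{5}{2} → x + 2y^{2} - \tfrac{11}{2}y + \tfrac{5}{2}
  leading term x: no divisor's leading term divides it; move x to the remainder.
  leading term y^{2}: no divisor's leading term divides it; move 2y^{2} to the remainder.
  leading term y: no divisor's leading term divides it; move -\tfrac{11}{2}y to the remainder.
  leading term 1: no divisor's leading term divides it; move \tfrac{5}{2} to the remainder.
  remainder x + 2y^{2} - \tfrac{11}{2}y + \tfrac{5}{2} ≠ 0; add h_3 = x + 2y^{2} - \tfrac{11}{2}y + \tfrac{5}{2} to the basis.

S(f_1,h_3): lcm = xy. S = -2x - 2y^{3} + \tfrac{11}{2}y^{2} - \tfrac{5}{2}y + 1.
  leading term x: subtract (-2)·h_3 from -2x - 2y^{3} + \tfrac{11}{2}y^{2} - \tfrac{5}{2}y + 1 → -2y^{3} + \tfrac{19}{2}y^{2} - \tfrac{27}{2}y + 6
  leading term y^{3}: no divisor's leading term divides it; move -2y^{3} to the remainder.
  leading term y^{2}: no divisor's leading term divides it; move \tfrac{19}{2}y^{2} to the remainder.
  leading term y: no divisor's leading term divides it; move -\tfrac{27}{2}y to the remainder.
  leading term 1: no divisor's leading term divides it; move 6 to the remainder.
  remainder -2y^{3} + \tfrac{19}{2}y^{2} - \tfrac{27}{2}y + 6 ≠ 0; add h_4 = -2y^{3} + \tfrac{19}{2}y^{2} - \tfrac{27}{2}y + 6 to the basis.

S(f_2,h_3): lcm = x^{2}. S = -2xy^{2} + \tfrac{21}{4}xy - \tfrac{5}{2}x - 2y + \tfrac{5}{4}.
  leading term xy^{2}: subtract (-\tfrac{1}{2}y)·f_1 from -2xy^{2} + \tfrac{21}{4}xy - \tfrac{5}{2}x - 2y + \tfrac{5}{4} → \tfrac{5}{4}xy - \tfrac{5}{2}x + \tfrac{5}{4}
  leading term xy: subtract (\tfrac{5}{16})·f_1 from \tfrac{5}{4}xy - \tfrac{5}{2}x + \tfrac{5}{4} → 0
  remainder 0.

S(f_1,h_4): lcm = xy^{3}. S = \tfrac{11}{4}xy^{2} - \tfrac{27}{4}xy + 3x + y^{2}.
  leading term xy^{2}: subtract (\tfrac{11}{16}y)·f_1 from \tfrac{11}{4}xy^{2} - \tfrac{27}{4}xy + 3x + y^{2} → -\tfrac{5}{4}xy + 3x + y^{2} - \tfrac{11}{4}y
  leading term xy: subtract (-\tfrac{5}{16})·f_1 from -\tfrac{5}{4}xy + 3x + y^{2} - \tfrac{11}{4}y → \tfrac{1}{2}x + y^{2} - \tfrac{11}{4}y + \tfrac{5}{4}
  leading term x: subtract (\tfrac{1}{2})·h_3 from \tfrac{1}{2}x + y^{2} - \tfrac{11}{4}y + \tfrac{5}{4} → 0
  remainder 0.

S(f_2,h_4): leading monomials are coprime, so the S-polynomial reduces to 0 (Buchberger's first criterion).
S(h_3,h_4): leading monomials are coprime, so the S-polynomial reduces to 0 (Buchberger's first criterion).
Every S-polynomial of the final basis reduces to 0, so we have a Gröbner basis.
Inter-reduce: drop elements whose leading term is divisible by another's, tail-reduce, and make monic.
Reduced Gröbner basis: {x + 2y^{2} - \tfrac{11}{2}y + \tfrac{5}{2}, y^{3} - \tfrac{19}{4}y^{2} + \tfrac{27}{4}y - 3}.
Label its elements g_1 = x + 2y^{2} - \tfrac{11}{2}y + \tfrac{5}{2}, g_2 = y^{3} - \tfrac{19}{4}y^{2} + \tfrac{27}{4}y - 3.

Reduce p = 2xy - x + 6y^{2} - \tfrac{33}{2}y + \tfrac{19}{2} modulo G:
  leading term xy: subtract (2y)·g_1 from 2xy - x + 6y^{2} - \tfrac{33}{2}y + \tfrac{19}{2} → -x - 4y^{3} + 17y^{2} - \tfrac{43}{2}y + \tfrac{19}{2}
  leading term x: subtract (-1)·g_1 from -x - 4y^{3} + 17y^{2} - \tfrac{43}{2}y + \tfrac{19}{2} → -4y^{3} + 19y^{2} - 27y + 12
  leading term y^{3}: subtract (-4)·g_2 from -4y^{3} + 19y^{2} - 27y + 12 → 0
  normal form = 0.
Since the normal form is 0, p ∈ I.

The remainder on division by a Gröbner basis is unique — it is the normal form.

2xy - x + 6y^{2} - \tfrac{33}{2}y + \tfrac{19}{2} lies in I (it reduces to 0).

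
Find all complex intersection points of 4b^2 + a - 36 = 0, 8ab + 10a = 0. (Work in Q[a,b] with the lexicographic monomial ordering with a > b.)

Compute a lex Gröbner basis by Buchberger's algorithm.
f_1 = a + 4b^2 - 36, LT = a.
f_2 = 8ab + 10a, LT = ab.

S(f_1,f_2): lcm = ab. S = -5/4a + 4b^3 - 36b.
  leading term a: subtract (-5/4)·f_1 from -5/4a + 4b^3 - 36b → 4b^3 + 5b^2 - 36b - 45
  leading term b^3: no divisor's leading term divides it; move 4b^3 to the remainder.
  leading term b^2: no divisor's leading term divides it; move 5b^2 to the remainder.
  leading term b: no divisor's leading term divides it; move -36b to the remainder.
  leading term 1: no divisor's leading term divides it; move -45 to the remainder.
  remainder 4b^3 + 5b^2 - 36b - 45 ≠ 0; add h_3 = 4b^3 + 5b^2 - 36b - 45 to the basis.

The other S-polynomials (S(f_1,h_3), S(f_2,h_3)) all reduce to 0 modulo the current basis, so we have a Gröbner basis.
Inter-reduce: drop elements whose leading term is divisible by another's, tail-reduce, and make monic.
Reduced Gröbner basis: {a + 4b^2 - 36, b^3 + 5/4b^2 - 9b - 45/4}.

Elimination: the polynomial b^3 + 5/4b^2 - 9b - 45/4 lies in the elimination ideal for b, so b ∈ {-3, -5/4, 3}. For each such b, the remaining basis elements (now univariate) give the rest of the solution.
  b = -3: the earlier basis element becomes a = 0, giving a = 0 — point (0, -3).
  b = -5/4: the earlier basis element becomes a - 119/4 = 0, giving a = 119/4 — point (119/4, -5/4).
  b = 3: the earlier basis element becomes a = 0, giving a = 0 — point (0, 3).
Each listed point satisfies every original equation (direct substitution).

{(0, -3), (119/4, -5/4), (0, 3)}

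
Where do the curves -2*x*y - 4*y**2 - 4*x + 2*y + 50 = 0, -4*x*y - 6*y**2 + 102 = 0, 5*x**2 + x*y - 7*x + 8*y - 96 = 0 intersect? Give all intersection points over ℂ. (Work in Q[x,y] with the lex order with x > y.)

{(-4, -3)}

Compute a lex Gröbner basis by Buchberger's algorithm.
f_1 = -2*x*y - 4*x - 4*y**2 + 2*y + 50, LT = x*y.
f_2 = -4*x*y - 6*y**2 + 102, LT = x*y.
f_3 = 5*x**2 + x*y - 7*x + 8*y - 96, LT = x**2.

S(f_1,f_2): lcm = x*y. S = 2*x + 1/2*y**2 - y + 1/2.
  leading term x: no divisor's leading term divides it; move 2*x to the remainder.
  leading term y**2: no divisor's leading term divides it; move 1/2*y**2 to the remainder.
  leading term y: no divisor's leading term divides it; move -y to the remainder.
  leading term 1: no divisor's leading term divides it; move 1/2 to the remainder.
  remainder 2*x + 1/2*y**2 - y + 1/2 ≠ 0; add h_4 = 2*x + 1/2*y**2 - y + 1/2 to the basis.

S(f_1,f_3): lcm = x**2*y. S = 2*x**2 + 9/5*x*y**2 + 2/5*x*y - 25*x - 8/5*y**2 + 96/5*y.
  leading term x**2: subtract (2/5)·f_3 from 2*x**2 + 9/5*x*y**2 + 2/5*x*y - 25*x - 8/5*y**2 + 96/5*y → 9/5*x*y**2 - 111/5*x - 8/5*y**2 + 16*y + 192/5
  leading term x*y**2: subtract (-9/10*y)·f_1 from 9/5*x*y**2 - 111/5*x - 8/5*y**2 + 16*y + 192/5 → -18/5*x*y - 111/5*x - 18/5*y**3 + 1/5*y**2 + 61*y + 192/5
  leading term x*y: subtract (9/5)·f_1 from -18/5*x*y - 111/5*x - 18/5*y**3 + 1/5*y**2 + 61*y + 192/5 → -15*x - 18/5*y**3 + 37/5*y**2 + 287/5*y - 258/5
  leading term x: subtract (-15/2)·h_4 from -15*x - 18/5*y**3 + 37/5*y**2 + 287/5*y - 258/5 → -18/5*y**3 + 223/20*y**2 + 499/10*y - 957/20
  leading term y**3: no divisor's leading term divides it; move -18/5*y**3 to the remainder.
  leading term y**2: no divisor's leading term divides it; move 223/20*y**2 to the remainder.
  leading term y: no divisor's leading term divides it; move 499/10*y to the remainder.
  leading term 1: no divisor's leading term divides it; move -957/20 to the remainder.
  remainder -18/5*y**3 + 223/20*y**2 + 499/10*y - 957/20 ≠ 0; add h_5 = -18/5*y**3 + 223/20*y**2 + 499/10*y - 957/20 to the basis.

S(f_2,f_3): lcm = x**2*y. S = 13/10*x*y**2 + 7/5*x*y - 51/2*x - 8/5*y**2 + 96/5*y.
  leading term x*y**2: subtract (-13/20*y)·f_1 from 13/10*x*y**2 + 7/5*x*y - 51/2*x - 8/5*y**2 + 96/5*y → -6/5*x*y - 51/2*x - 13/5*y**3 - 3/10*y**2 + 517/10*y
  leading term x*y: subtract (3/5)·f_1 from -6/5*x*y - 51/2*x - 13/5*y**3 - 3/10*y**2 + 517/10*y → -231/10*x - 13/5*y**3 + 21/10*y**2 + 101/2*y - 30
  leading term x: subtract (-231/20)·h_4 from -231/10*x - 13/5*y**3 + 21/10*y**2 + 101/2*y - 30 → -13/5*y**3 + 63/8*y**2 + 779/20*y - 969/40
  leading term y**3: subtract (13/18)·h_5 from -13/5*y**3 + 63/8*y**2 + 779/20*y - 969/40 → -8/45*y**2 + 131/45*y + 31/3
  leading term y**2: no divisor's leading term divides it; move -8/45*y**2 to the remainder.
  leading term y: no divisor's leading term divides it; move 131/45*y to the remainder.
  leading term 1: no divisor's leading term divides it; move 31/3 to the remainder.
  remainder -8/45*y**2 + 131/45*y + 31/3 ≠ 0; add h_6 = -8/45*y**2 + 131/45*y + 31/3 to the basis.

S(f_1,h_4): lcm = x*y. S = 2*x - 1/4*y**3 + 5/2*y**2 - 5/4*y - 25.
  leading term x: subtract (1)·h_4 from 2*x - 1/4*y**3 + 5/2*y**2 - 5/4*y - 25 → -1/4*y**3 + 2*y**2 - 1/4*y - 51/2
  leading term y**3: subtract (5/72)·h_5 from -1/4*y**3 + 2*y**2 - 1/4*y - 51/2 → 353/288*y**2 - 535/144*y - 2129/96
  leading term y**2: subtract (-1765/256)·h_6 from 353/288*y**2 - 535/144*y - 2129/96 → 4187/256*y + 12561/256
  leading term y: no divisor's leading term divides it; move 4187/256*y to the remainder.
  leading term 1: no divisor's leading term divides it; move 12561/256 to the remainder.
  remainder 4187/256*y + 12561/256 ≠ 0; add h_7 = 4187/256*y + 12561/256 to the basis.

The other S-polynomials (S(f_2,h_4), S(f_3,h_4), S(f_1,h_5), S(f_2,h_5), S(f_3,h_5), S(h_4,h_5), S(f_1,h_6), S(f_2,h_6), S(f_3,h_6), S(h_4,h_6), S(h_5,h_6), S(f_1,h_7), S(f_2,h_7), S(f_3,h_7), S(h_4,h_7), S(h_5,h_7), S(h_6,h_7)) all reduce to 0 modulo the current basis, so we have a Gröbner basis.
Inter-reduce: drop elements whose leading term is divisible by another's, tail-reduce, and make monic.
Reduced Gröbner basis: {x + 4, y + 3}.

Elimination: the polynomial y + 3 lies in the elimination ideal for y, so y ∈ {-3}. For each such y, the remaining basis elements (now univariate) give the rest of the solution.
  y = -3: the earlier basis element becomes x + 4 = 0, giving x = -4 — point (-4, -3).
This is the nonlinear analogue of row-reducing a linear system.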